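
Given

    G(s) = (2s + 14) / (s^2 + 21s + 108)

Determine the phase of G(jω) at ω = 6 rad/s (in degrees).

At s = j6: numerator = 14 + j12, denominator = 72 + j126.
∠G = ∠num − ∠den = 40.601° − (60.255°) = -19.65°.

∠G(j6) ≈ -19.65°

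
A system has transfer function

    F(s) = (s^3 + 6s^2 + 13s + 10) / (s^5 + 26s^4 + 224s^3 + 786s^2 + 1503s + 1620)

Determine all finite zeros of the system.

Set the numerator to zero: s^3 + 6s^2 + 13s + 10 = 0.
Factoring: (s^2 + 4s + 5)(s + 2) = 0.

s = -2 ± j, -2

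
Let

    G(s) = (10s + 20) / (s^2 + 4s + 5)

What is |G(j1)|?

Substitute s = j1: numerator = 20 + j10, denominator = 4 + j4.
|G(j1)| = |20 + j10| / |4 + j4| = 22.361 / 5.6569 ≈ 3.953.

|G(j1)| ≈ 3.953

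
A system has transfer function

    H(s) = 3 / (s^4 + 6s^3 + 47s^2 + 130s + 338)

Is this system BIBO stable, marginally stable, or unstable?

The denominator s^4 + 6s^3 + 47s^2 + 130s + 338 factors as (s^2 + 2s + 26)(s^2 + 4s + 13), giving poles at s = -1 ± 5j, -2 ± 3j.
Since all poles lie strictly in the left half-plane, the system is stable.

stable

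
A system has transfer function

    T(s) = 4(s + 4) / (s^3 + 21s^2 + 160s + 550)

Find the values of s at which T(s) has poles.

The poles are the roots of the denominator s^3 + 21s^2 + 160s + 550 = 0.
Trying s = -11: the polynomial evaluates to 0, so (s + 11) is a factor.
Dividing out leaves s^2 + 10s + 50 = 0.
The quadratic formula then gives s = -5 ± 5j.

s = -5 + 5j, -5 - 5j, -11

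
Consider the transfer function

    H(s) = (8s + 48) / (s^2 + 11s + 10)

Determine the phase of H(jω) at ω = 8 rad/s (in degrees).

∠H(j8) ≈ -68.40°

At s = j8: numerator = 48 + j64, denominator = -54 + j88.
∠H = ∠num − ∠den = 53.130° − (121.53°) = -68.40°.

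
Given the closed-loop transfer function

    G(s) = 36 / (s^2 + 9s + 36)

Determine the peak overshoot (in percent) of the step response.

%OS ≈ 2.84%

Comparing s^2 + 9s + 36 to s^2 + 2ζωₙs + ωₙ²: ωₙ = 6 rad/s and ζ = 9/(2·6) = 0.75.
%OS = 100·exp(−πζ/√(1−ζ²)) = 100·exp(−π·0.75/√(1−0.75²)) ≈ 2.84%.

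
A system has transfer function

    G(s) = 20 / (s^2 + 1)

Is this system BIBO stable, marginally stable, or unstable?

The poles can be read from the denominator factors: s = j, -j.
Since the simple pole(s) at s = j, -j lie on the jω-axis with none in the right half-plane, the system is marginally stable.

marginally stable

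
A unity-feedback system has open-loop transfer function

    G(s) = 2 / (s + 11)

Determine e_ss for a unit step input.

G(s) has no poles at the origin.
This is a Type 0 system. Kp = lim_{s→0} G(s) = 2/11.
e_ss = 1/(1 + Kp) = 1/(1 + 2/11) = 11/13 ≈ 0.8462.

e_ss = 0.8462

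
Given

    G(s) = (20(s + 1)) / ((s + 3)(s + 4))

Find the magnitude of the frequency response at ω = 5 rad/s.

Substitute s = j5: numerator = 20 + j100, denominator = -13 + j35.
|G(j5)| = |20 + j100| / |-13 + j35| = 101.98 / 37.336 ≈ 2.731.

|G(j5)| ≈ 2.731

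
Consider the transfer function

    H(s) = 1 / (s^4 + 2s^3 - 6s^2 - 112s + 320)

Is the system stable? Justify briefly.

The denominator s^4 + 2s^3 - 6s^2 - 112s + 320 factors as (s^2 - 6s + 10)(s^2 + 8s + 32), giving poles at s = 3 + j, 3 - j, -4 + 4j, -4 - 4j.
Since the pole(s) at s = 3 ± j lie in the right half-plane, the system is unstable.

unstable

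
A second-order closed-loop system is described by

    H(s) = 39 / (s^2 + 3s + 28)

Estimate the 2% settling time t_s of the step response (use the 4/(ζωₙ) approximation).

Comparing s^2 + 3s + 28 to s^2 + 2ζωₙs + ωₙ²: ωₙ = √28 ≈ 5.292 rad/s and ζ = 3/(2·√28) ≈ 0.2835.
ζωₙ = 3/2 = 1.5, so t_s ≈ 4/(ζωₙ) = 4/1.5 ≈ 2.667 s.

t_s ≈ 2.667 s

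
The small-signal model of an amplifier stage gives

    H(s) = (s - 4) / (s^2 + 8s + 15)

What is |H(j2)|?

|H(j2)| ≈ 0.2303

Substitute s = j2: numerator = -4 + j2, denominator = 11 + j16.
|H(j2)| = |-4 + j2| / |11 + j16| = 4.4721 / 19.416 ≈ 0.2303.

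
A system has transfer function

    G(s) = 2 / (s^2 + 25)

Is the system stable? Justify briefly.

The denominator s^2 + 25 factors as (s^2 + 25), giving poles at s = ±5j.
Since the simple pole(s) at s = 5j, -5j lie on the jω-axis with none in the right half-plane, the system is marginally stable.

marginally stable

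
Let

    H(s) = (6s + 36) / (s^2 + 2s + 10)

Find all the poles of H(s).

s = -1 ± 3j

The poles are the roots of the denominator s^2 + 2s + 10 = 0.
Using the quadratic formula: s = (-2 ± √(-36))/2 = -1 ± 3j.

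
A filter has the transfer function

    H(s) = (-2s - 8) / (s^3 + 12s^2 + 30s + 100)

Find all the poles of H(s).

s = -1 ± 3j, -10

The poles are the roots of the denominator s^3 + 12s^2 + 30s + 100 = 0.
Trying s = -10: the polynomial evaluates to 0, so (s + 10) is a factor.
Dividing out leaves s^2 + 2s + 10 = 0.
The quadratic formula then gives s = -1 ± 3j.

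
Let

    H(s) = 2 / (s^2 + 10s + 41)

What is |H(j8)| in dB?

Substitute s = j8: numerator = 2, denominator = -23 + j80.
|H(j8)| = |2| / |-23 + j80| = 2 / 83.241 ≈ 0.02403.
In decibels: 20·log₁₀(0.02403) ≈ -32.4 dB.

|H(j8)|_dB ≈ -32.4 dB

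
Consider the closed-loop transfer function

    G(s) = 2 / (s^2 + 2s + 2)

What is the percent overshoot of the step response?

Comparing s^2 + 2s + 2 to s^2 + 2ζωₙs + ωₙ²: ωₙ = √2 ≈ 1.414 rad/s and ζ = 2/(2·√2) ≈ 0.7071.
%OS = 100·exp(−πζ/√(1−ζ²)) = 100·exp(−π·0.7071/√(1−0.7071²)) ≈ 4.32%.

%OS ≈ 4.32%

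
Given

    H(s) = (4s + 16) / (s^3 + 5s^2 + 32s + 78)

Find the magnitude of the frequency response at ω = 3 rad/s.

|H(j3)| ≈ 0.2615

Substitute s = j3: numerator = 16 + j12, denominator = 33 + j69.
|H(j3)| = |16 + j12| / |33 + j69| = 20 / 76.485 ≈ 0.2615.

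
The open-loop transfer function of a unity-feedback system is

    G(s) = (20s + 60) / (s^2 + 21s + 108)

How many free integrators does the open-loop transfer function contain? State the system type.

Type 0

The denominator has no factor of s at the origin — no free integrator — so this is a Type 0 system.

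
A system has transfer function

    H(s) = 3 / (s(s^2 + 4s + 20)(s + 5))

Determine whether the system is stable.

marginally stable

The poles can be read from the denominator factors: s = 0, -2 ± 4j, -5.
Since the simple pole(s) at s = 0 lie on the jω-axis with none in the right half-plane, the system is marginally stable.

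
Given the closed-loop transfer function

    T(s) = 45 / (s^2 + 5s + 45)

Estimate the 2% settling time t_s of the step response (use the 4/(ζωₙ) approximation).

Comparing s^2 + 5s + 45 to s^2 + 2ζωₙs + ωₙ²: ωₙ = √45 ≈ 6.708 rad/s and ζ = 5/(2·√45) ≈ 0.3727.
ζωₙ = 5/2 = 2.5, so t_s ≈ 4/(ζωₙ) = 4/2.5 = 1.600 s.

t_s ≈ 1.600 s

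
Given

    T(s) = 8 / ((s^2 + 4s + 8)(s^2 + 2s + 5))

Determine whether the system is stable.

The poles can be read from the denominator factors: s = -2 ± 2j, -1 ± 2j.
Since all poles lie strictly in the left half-plane, the system is stable.

stable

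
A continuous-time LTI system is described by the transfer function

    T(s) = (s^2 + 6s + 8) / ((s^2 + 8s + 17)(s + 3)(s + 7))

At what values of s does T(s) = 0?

s = -2, -4

Set the numerator to zero: s^2 + 6s + 8 = 0.
Factoring: (s + 2)(s + 4) = 0.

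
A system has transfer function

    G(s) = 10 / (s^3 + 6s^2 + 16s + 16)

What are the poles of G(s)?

The poles are the roots of the denominator s^3 + 6s^2 + 16s + 16 = 0.
Trying s = -2: the polynomial evaluates to 0, so (s + 2) is a factor.
Dividing out leaves s^2 + 4s + 8 = 0.
The quadratic formula then gives s = -2 ± 2j.

s = -2 ± 2j, -2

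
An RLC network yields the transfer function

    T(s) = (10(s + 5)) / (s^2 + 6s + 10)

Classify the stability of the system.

stable

The denominator s^2 + 6s + 10 factors as (s^2 + 6s + 10), giving poles at s = -3 ± j.
Since all poles lie strictly in the left half-plane, the system is stable.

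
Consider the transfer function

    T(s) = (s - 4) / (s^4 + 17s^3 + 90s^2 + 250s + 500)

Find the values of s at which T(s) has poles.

s = -1 ± 3j, -10, -5

The poles are the roots of the denominator s^4 + 17s^3 + 90s^2 + 250s + 500 = 0.
Trying s = -10: the polynomial evaluates to 0, so (s + 10) is a factor.
Dividing out leaves s^3 + 7s^2 + 20s + 50 = 0.
This factors further as (s^2 + 2s + 10)(s + 5) = 0.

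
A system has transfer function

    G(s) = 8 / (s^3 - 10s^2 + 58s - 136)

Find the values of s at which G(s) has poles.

s = 3 ± 5j, 4

The poles are the roots of the denominator s^3 - 10s^2 + 58s - 136 = 0.
Trying s = 4: the polynomial evaluates to 0, so (s - 4) is a factor.
Dividing out leaves s^2 - 6s + 34 = 0.
The quadratic formula then gives s = 3 ± 5j.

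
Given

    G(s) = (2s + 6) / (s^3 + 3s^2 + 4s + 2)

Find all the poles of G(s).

s = -1 + j, -1 - j, -1

The poles are the roots of the denominator s^3 + 3s^2 + 4s + 2 = 0.
Trying s = -1: the polynomial evaluates to 0, so (s + 1) is a factor.
Dividing out leaves s^2 + 2s + 2 = 0.
The quadratic formula then gives s = -1 ± 1j.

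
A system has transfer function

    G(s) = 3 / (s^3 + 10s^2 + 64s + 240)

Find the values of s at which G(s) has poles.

The poles are the roots of the denominator s^3 + 10s^2 + 64s + 240 = 0.
Trying s = -6: the polynomial evaluates to 0, so (s + 6) is a factor.
Dividing out leaves s^2 + 4s + 40 = 0.
The quadratic formula then gives s = -2 ± 6j.

s = -2 + 6j, -2 - 6j, -6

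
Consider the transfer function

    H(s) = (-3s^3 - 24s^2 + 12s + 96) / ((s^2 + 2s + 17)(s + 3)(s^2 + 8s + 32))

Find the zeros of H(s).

Set the numerator to zero: -3s^3 - 24s^2 + 12s + 96 = 0, i.e. -3·(s^3 + 8s^2 - 4s - 32) = 0.
Factoring: (s + 2)(s - 2)(s + 8) = 0.

s = -2, 2, -8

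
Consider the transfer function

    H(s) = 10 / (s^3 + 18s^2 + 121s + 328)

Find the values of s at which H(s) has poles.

s = -5 ± 4j, -8

The poles are the roots of the denominator s^3 + 18s^2 + 121s + 328 = 0.
Trying s = -8: the polynomial evaluates to 0, so (s + 8) is a factor.
Dividing out leaves s^2 + 10s + 41 = 0.
The quadratic formula then gives s = -5 ± 4j.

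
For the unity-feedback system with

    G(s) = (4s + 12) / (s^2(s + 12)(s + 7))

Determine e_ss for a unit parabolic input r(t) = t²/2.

G(s) has 2 poles at the origin.
This is a Type 2 system. Ka = lim_{s→0} s^2·G(s) = 12/84 = 1/7.
e_ss = 1/Ka = 1/(1/7) = 7.

e_ss = 7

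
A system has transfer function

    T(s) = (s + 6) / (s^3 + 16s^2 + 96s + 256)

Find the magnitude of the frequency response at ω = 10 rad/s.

Substitute s = j10: numerator = 6 + j10, denominator = -1344 - j40.
|T(j10)| = |6 + j10| / |-1344 - j40| = 11.662 / 1344.6 ≈ 0.008673.

|T(j10)| ≈ 0.008673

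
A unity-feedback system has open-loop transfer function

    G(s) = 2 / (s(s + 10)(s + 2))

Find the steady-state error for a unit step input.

G(s) has one pole at the origin.
This is a Type 1 system; for a step input the steady-state error is zero.

e_ss = 0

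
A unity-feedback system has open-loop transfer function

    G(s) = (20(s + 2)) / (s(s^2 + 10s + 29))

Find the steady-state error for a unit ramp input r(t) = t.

G(s) has one pole at the origin.
This is a Type 1 system. Kv = lim_{s→0} s·G(s) = 40/29.
e_ss = 1/Kv = 1/(40/29) = 29/40 ≈ 0.7250.

e_ss = 0.7250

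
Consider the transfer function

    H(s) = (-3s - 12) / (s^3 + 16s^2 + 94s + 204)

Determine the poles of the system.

The poles are the roots of the denominator s^3 + 16s^2 + 94s + 204 = 0.
Trying s = -6: the polynomial evaluates to 0, so (s + 6) is a factor.
Dividing out leaves s^2 + 10s + 34 = 0.
The quadratic formula then gives s = -5 ± 3j.

s = -6, -5 + 3j, -5 - 3j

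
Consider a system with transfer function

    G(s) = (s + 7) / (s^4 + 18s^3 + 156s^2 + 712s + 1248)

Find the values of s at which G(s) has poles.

s = -6, -4, -4 ± 6j

The poles are the roots of the denominator s^4 + 18s^3 + 156s^2 + 712s + 1248 = 0.
Trying s = -6: the polynomial evaluates to 0, so (s + 6) is a factor.
Dividing out leaves s^3 + 12s^2 + 84s + 208 = 0.
This factors further as (s + 4)(s^2 + 8s + 52) = 0.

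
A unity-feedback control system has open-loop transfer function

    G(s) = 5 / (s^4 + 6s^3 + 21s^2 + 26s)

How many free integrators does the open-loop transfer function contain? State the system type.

Factor s from the denominator: s^4 + 6s^3 + 21s^2 + 26s = s·(s^3 + 6s^2 + 21s + 26).
There is 1 pole at the origin, so the system is Type 1.

Type 1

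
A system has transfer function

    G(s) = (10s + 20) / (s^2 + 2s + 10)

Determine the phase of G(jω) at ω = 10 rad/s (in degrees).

At s = j10: numerator = 20 + j100, denominator = -90 + j20.
∠G = ∠num − ∠den = 78.690° − (167.47°) = -88.78°.

∠G(j10) ≈ -88.78°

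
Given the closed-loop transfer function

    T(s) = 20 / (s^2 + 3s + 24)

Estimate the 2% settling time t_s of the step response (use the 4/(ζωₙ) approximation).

t_s ≈ 2.667 s

Comparing s^2 + 3s + 24 to s^2 + 2ζωₙs + ωₙ²: ωₙ = √24 ≈ 4.899 rad/s and ζ = 3/(2·√24) ≈ 0.3062.
ζωₙ = 3/2 = 1.5, so t_s ≈ 4/(ζωₙ) = 4/1.5 ≈ 2.667 s.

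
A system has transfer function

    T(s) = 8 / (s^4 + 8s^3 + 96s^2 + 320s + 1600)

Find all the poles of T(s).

s = -2 ± 6j, -2 ± 6j

The poles are the roots of the denominator s^4 + 8s^3 + 96s^2 + 320s + 1600 = 0.
No real roots exist; factor into two real quadratics: (s^2 + 4s + 40)(s^2 + 4s + 40) = 0.
Each quadratic gives a conjugate pair via the quadratic formula.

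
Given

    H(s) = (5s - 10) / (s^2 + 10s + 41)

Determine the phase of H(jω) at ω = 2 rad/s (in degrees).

At s = j2: numerator = -10 + j10, denominator = 37 + j20.
∠H = ∠num − ∠den = 135° − (28.393°) = 106.6°.

∠H(j2) ≈ 106.6°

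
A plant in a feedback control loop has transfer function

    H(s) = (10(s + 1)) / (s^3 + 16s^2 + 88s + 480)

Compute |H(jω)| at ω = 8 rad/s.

Substitute s = j8: numerator = 10 + j80, denominator = -544 + j192.
|H(j8)| = |10 + j80| / |-544 + j192| = 80.623 / 576.89 ≈ 0.1398.

|H(j8)| ≈ 0.1398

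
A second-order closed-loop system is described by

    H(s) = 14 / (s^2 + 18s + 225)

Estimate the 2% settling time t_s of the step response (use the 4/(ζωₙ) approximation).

t_s ≈ 0.4444 s

Comparing s^2 + 18s + 225 to s^2 + 2ζωₙs + ωₙ²: ωₙ = 15 rad/s and ζ = 18/(2·15) = 0.6.
ζωₙ = 18/2 = 9, so t_s ≈ 4/(ζωₙ) = 4/9 ≈ 0.4444 s.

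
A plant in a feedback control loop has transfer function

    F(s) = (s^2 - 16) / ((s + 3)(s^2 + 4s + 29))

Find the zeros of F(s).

s = 4, -4

Set the numerator to zero: s^2 - 16 = 0.
Factoring: (s - 4)(s + 4) = 0.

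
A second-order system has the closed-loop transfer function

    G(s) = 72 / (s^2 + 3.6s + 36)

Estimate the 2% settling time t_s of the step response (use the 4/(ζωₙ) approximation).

t_s ≈ 2.222 s

Comparing s^2 + 3.6s + 36 to s^2 + 2ζωₙs + ωₙ²: ωₙ = 6 rad/s and ζ = 3.6/(2·6) = 0.3.
ζωₙ = 3.6/2 = 1.8, so t_s ≈ 4/(ζωₙ) = 4/1.8 ≈ 2.222 s.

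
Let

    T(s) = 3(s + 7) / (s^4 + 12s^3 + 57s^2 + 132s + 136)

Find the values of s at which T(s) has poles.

The poles are the roots of the denominator s^4 + 12s^3 + 57s^2 + 132s + 136 = 0.
No real roots exist; factor into two real quadratics: (s^2 + 8s + 17)(s^2 + 4s + 8) = 0.
Each quadratic gives a conjugate pair via the quadratic formula.

s = -4 + j, -4 - j, -2 + 2j, -2 - 2j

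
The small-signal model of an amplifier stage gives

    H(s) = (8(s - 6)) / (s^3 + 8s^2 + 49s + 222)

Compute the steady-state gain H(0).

Set s = 0: H(0) = (-48) / (222) = -8/37.

H(0) = -8/37 ≈ -0.2162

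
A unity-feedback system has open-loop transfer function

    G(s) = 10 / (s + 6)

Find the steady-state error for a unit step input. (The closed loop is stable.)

G(s) has no poles at the origin.
This is a Type 0 system. Kp = lim_{s→0} G(s) = 10/6 = 5/3.
e_ss = 1/(1 + Kp) = 1/(1 + 5/3) = 3/8 ≈ 0.3750.

e_ss = 0.3750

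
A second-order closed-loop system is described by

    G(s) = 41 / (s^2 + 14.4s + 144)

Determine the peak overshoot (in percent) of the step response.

%OS ≈ 9.48%

Comparing s^2 + 14.4s + 144 to s^2 + 2ζωₙs + ωₙ²: ωₙ = 12 rad/s and ζ = 14.4/(2·12) = 0.6.
%OS = 100·exp(−πζ/√(1−ζ²)) = 100·exp(−π·0.6/√(1−0.6²)) ≈ 9.48%.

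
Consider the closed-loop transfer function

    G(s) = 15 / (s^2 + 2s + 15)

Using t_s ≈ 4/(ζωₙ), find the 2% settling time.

t_s ≈ 4 s

Comparing s^2 + 2s + 15 to s^2 + 2ζωₙs + ωₙ²: ωₙ = √15 ≈ 3.873 rad/s and ζ = 2/(2·√15) ≈ 0.2582.
ζωₙ = 2/2 = 1, so t_s ≈ 4/(ζωₙ) = 4/1 = 4 s.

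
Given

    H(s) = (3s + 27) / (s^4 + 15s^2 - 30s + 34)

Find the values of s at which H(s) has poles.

s = 1 + j, 1 - j, -1 + 4j, -1 - 4j

The poles are the roots of the denominator s^4 + 15s^2 - 30s + 34 = 0.
No real roots exist; factor into two real quadratics: (s^2 - 2s + 2)(s^2 + 2s + 17) = 0.
Each quadratic gives a conjugate pair via the quadratic formula.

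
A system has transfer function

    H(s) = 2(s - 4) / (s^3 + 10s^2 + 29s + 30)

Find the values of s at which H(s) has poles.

s = -2 ± j, -6

The poles are the roots of the denominator s^3 + 10s^2 + 29s + 30 = 0.
Trying s = -6: the polynomial evaluates to 0, so (s + 6) is a factor.
Dividing out leaves s^2 + 4s + 5 = 0.
The quadratic formula then gives s = -2 ± 1j.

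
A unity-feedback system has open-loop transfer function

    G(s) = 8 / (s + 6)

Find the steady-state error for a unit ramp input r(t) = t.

G(s) has no poles at the origin.
This is a Type 0 system; Kv = lim_{s→0} s·G(s) = 0, so the steady-state error for a ramp input is infinite.

e_ss = ∞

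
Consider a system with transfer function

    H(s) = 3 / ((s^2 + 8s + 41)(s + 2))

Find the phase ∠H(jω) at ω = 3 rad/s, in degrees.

∠H(j3) ≈ -93.18°

At s = j3: numerator = 3, denominator = -8 + j144.
∠H = ∠num − ∠den = 0° − (93.180°) = -93.18°.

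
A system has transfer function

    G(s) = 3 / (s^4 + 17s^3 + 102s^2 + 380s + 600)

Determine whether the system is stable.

stable

The denominator s^4 + 17s^3 + 102s^2 + 380s + 600 factors as (s^2 + 4s + 20)(s + 10)(s + 3), giving poles at s = -2 + 4j, -2 - 4j, -10, -3.
Since all poles lie strictly in the left half-plane, the system is stable.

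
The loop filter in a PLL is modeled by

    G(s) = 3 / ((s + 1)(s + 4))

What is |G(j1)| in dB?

Substitute s = j1: numerator = 3, denominator = 3 + j5.
|G(j1)| = |3| / |3 + j5| = 3 / 5.8310 ≈ 0.5145.
In decibels: 20·log₁₀(0.5145) ≈ -5.77 dB.

|G(j1)|_dB ≈ -5.77 dB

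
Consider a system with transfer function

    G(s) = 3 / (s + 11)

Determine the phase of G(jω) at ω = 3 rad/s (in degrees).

At s = j3: numerator = 3, denominator = 11 + j3.
∠G = ∠num − ∠den = 0° − (15.255°) = -15.26°.

∠G(j3) ≈ -15.26°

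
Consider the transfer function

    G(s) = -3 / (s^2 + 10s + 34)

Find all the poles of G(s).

The poles are the roots of the denominator s^2 + 10s + 34 = 0.
Using the quadratic formula: s = (-10 ± √(-36))/2 = -5 ± 3j.

s = -5 + 3j, -5 - 3j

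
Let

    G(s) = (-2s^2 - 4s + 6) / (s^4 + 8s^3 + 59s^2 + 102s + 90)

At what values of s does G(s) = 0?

s = -3, 1

Set the numerator to zero: -2s^2 - 4s + 6 = 0, i.e. -2·(s^2 + 2s - 3) = 0.
Factoring: (s + 3)(s - 1) = 0.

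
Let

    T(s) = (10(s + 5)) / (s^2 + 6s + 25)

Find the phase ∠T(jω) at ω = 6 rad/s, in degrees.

∠T(j6) ≈ -56.80°

At s = j6: numerator = 50 + j60, denominator = -11 + j36.
∠T = ∠num − ∠den = 50.194° − (106.99°) = -56.80°.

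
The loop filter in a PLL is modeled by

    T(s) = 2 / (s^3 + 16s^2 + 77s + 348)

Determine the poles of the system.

The poles are the roots of the denominator s^3 + 16s^2 + 77s + 348 = 0.
Trying s = -12: the polynomial evaluates to 0, so (s + 12) is a factor.
Dividing out leaves s^2 + 4s + 29 = 0.
The quadratic formula then gives s = -2 ± 5j.

s = -2 ± 5j, -12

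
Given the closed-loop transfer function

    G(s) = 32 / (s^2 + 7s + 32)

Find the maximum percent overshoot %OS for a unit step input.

Comparing s^2 + 7s + 32 to s^2 + 2ζωₙs + ωₙ²: ωₙ = √32 ≈ 5.657 rad/s and ζ = 7/(2·√32) ≈ 0.6187.
%OS = 100·exp(−πζ/√(1−ζ²)) = 100·exp(−π·0.6187/√(1−0.6187²)) ≈ 8.42%.

%OS ≈ 8.42%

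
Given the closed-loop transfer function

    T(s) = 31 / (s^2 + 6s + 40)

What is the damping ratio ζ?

ζ ≈ 0.4743

Compare the denominator to the standard form s^2 + 2ζωₙs + ωₙ².
ωₙ² = 40, so ωₙ = √40 ≈ 6.325 rad/s.
2ζωₙ = 6, so ζ = 6/(2·√40) ≈ 0.4743.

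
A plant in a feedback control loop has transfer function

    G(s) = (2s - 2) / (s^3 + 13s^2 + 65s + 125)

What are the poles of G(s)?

The poles are the roots of the denominator s^3 + 13s^2 + 65s + 125 = 0.
Trying s = -5: the polynomial evaluates to 0, so (s + 5) is a factor.
Dividing out leaves s^2 + 8s + 25 = 0.
The quadratic formula then gives s = -4 ± 3j.

s = -5, -4 ± 3j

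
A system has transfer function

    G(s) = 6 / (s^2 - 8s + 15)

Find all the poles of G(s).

s = 5, 3

The poles are the roots of the denominator s^2 - 8s + 15 = 0.
Factoring: (s - 5)(s - 3) = 0, so s = 5 and s = 3.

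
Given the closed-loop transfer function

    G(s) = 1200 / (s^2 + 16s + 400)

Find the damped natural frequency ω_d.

ω_d ≈ 18.33 rad/s

Comparing s^2 + 16s + 400 to s^2 + 2ζωₙs + ωₙ²: ωₙ = 20 rad/s and ζ = 16/(2·20) = 0.4.
ζωₙ = 16/2 = 8, so ω_d = ωₙ√(1−ζ²) = √(ωₙ² − (ζωₙ)²) = √(400 − 8²) = √336 ≈ 18.33 rad/s.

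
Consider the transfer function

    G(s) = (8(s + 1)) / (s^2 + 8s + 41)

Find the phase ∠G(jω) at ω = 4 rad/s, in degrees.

At s = j4: numerator = 8 + j32, denominator = 25 + j32.
∠G = ∠num − ∠den = 75.964° − (52.001°) = 23.96°.

∠G(j4) ≈ 23.96°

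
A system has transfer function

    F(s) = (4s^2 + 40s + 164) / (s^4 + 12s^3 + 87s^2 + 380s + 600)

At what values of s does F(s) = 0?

Set the numerator to zero: 4s^2 + 40s + 164 = 0, i.e. 4·(s^2 + 10s + 41) = 0.
Factoring: (s^2 + 10s + 41) = 0.

s = -5 + 4j, -5 - 4j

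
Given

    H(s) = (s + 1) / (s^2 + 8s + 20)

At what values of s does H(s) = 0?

s = -1

Set the numerator to zero: s + 1 = 0.
So s = -1.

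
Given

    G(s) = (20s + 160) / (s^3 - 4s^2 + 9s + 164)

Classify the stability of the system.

unstable

The denominator s^3 - 4s^2 + 9s + 164 factors as (s^2 - 8s + 41)(s + 4), giving poles at s = 4 ± 5j, -4.
Since the pole(s) at s = 4 + 5j, 4 - 5j lie in the right half-plane, the system is unstable.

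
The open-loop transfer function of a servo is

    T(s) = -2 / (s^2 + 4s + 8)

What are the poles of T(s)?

s = -2 + 2j, -2 - 2j

The poles are the roots of the denominator s^2 + 4s + 8 = 0.
Using the quadratic formula: s = (-4 ± √(-16))/2 = -2 ± 2j.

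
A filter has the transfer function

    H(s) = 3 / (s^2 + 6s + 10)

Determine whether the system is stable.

stable

The denominator s^2 + 6s + 10 factors as (s^2 + 6s + 10), giving poles at s = -3 ± j.
Since all poles lie strictly in the left half-plane, the system is stable.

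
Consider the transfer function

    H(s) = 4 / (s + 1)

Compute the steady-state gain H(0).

Set s = 0: H(0) = (4) / (1) = 4.

H(0) = 4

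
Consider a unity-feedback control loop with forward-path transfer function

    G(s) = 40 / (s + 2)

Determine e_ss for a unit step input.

G(s) has no poles at the origin.
This is a Type 0 system. Kp = lim_{s→0} G(s) = 40/2 = 20.
e_ss = 1/(1 + Kp) = 1/(1 + 20) = 1/21 ≈ 0.04762.

e_ss = 0.04762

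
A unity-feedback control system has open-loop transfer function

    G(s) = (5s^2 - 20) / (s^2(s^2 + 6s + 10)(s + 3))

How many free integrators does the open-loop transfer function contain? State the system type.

Type 2

The denominator has 2 factors of s at the origin (free integrators), so this is a Type 2 system.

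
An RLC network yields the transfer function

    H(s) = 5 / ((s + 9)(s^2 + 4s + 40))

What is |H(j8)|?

|H(j8)| ≈ 0.01038

Substitute s = j8: numerator = 5, denominator = -472 + j96.
|H(j8)| = |5| / |-472 + j96| = 5 / 481.66 ≈ 0.01038.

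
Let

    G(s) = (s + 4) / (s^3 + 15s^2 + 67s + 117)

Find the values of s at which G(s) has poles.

The poles are the roots of the denominator s^3 + 15s^2 + 67s + 117 = 0.
Trying s = -9: the polynomial evaluates to 0, so (s + 9) is a factor.
Dividing out leaves s^2 + 6s + 13 = 0.
The quadratic formula then gives s = -3 ± 2j.

s = -3 + 2j, -3 - 2j, -9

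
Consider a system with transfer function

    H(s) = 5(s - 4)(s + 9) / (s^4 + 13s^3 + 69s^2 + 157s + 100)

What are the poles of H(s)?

The poles are the roots of the denominator s^4 + 13s^3 + 69s^2 + 157s + 100 = 0.
Trying s = -4: the polynomial evaluates to 0, so (s + 4) is a factor.
Dividing out leaves s^3 + 9s^2 + 33s + 25 = 0.
This factors further as (s^2 + 8s + 25)(s + 1) = 0.

s = -4 ± 3j, -4, -1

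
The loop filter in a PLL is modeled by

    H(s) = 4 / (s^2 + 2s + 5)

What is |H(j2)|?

|H(j2)| ≈ 0.9701

Substitute s = j2: numerator = 4, denominator = 1 + j4.
|H(j2)| = |4| / |1 + j4| = 4 / 4.1231 ≈ 0.9701.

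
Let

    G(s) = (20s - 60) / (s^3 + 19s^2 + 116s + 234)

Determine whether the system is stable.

stable

The denominator s^3 + 19s^2 + 116s + 234 factors as (s^2 + 10s + 26)(s + 9), giving poles at s = -5 + j, -5 - j, -9.
Since all poles lie strictly in the left half-plane, the system is stable.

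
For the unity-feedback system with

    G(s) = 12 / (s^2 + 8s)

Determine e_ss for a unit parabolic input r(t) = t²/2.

e_ss = ∞

G(s) has one pole at the origin.
This is a Type 1 system; Ka = lim_{s→0} s^2·G(s) = 0, so the steady-state error for a parabola input is infinite.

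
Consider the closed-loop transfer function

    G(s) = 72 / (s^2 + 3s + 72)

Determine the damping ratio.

Compare the denominator to the standard form s^2 + 2ζωₙs + ωₙ².
ωₙ² = 72, so ωₙ = √72 ≈ 8.485 rad/s.
2ζωₙ = 3, so ζ = 3/(2·√72) ≈ 0.1768.

ζ ≈ 0.1768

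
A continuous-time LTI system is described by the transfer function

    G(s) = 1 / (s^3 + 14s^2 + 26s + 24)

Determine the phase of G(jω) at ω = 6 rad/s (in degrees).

At s = j6: numerator = 1, denominator = -480 - j60.
∠G = ∠num − ∠den = 0° − (-172.87°) = 172.9°.

∠G(j6) ≈ 172.9°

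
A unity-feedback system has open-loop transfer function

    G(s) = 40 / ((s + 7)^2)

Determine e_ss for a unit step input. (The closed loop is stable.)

e_ss = 0.5506

G(s) has no poles at the origin.
This is a Type 0 system. Kp = lim_{s→0} G(s) = 40/49.
e_ss = 1/(1 + Kp) = 1/(1 + 40/49) = 49/89 ≈ 0.5506.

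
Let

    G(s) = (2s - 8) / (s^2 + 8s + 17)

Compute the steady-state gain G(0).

G(0) = -8/17 ≈ -0.4706

Set s = 0: G(0) = (-8) / (17) = -8/17.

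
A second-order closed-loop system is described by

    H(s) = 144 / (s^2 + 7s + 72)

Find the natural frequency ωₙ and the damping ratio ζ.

ωₙ ≈ 8.485 rad/s, ζ ≈ 0.4125

Compare the denominator to the standard form s^2 + 2ζωₙs + ωₙ².
ωₙ² = 72, so ωₙ = √72 ≈ 8.485 rad/s.
2ζωₙ = 7, so ζ = 7/(2·√72) ≈ 0.4125.
With ζ = 0.4125 the response is underdamped.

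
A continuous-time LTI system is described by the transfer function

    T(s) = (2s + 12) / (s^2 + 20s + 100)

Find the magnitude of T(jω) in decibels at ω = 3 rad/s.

Substitute s = j3: numerator = 12 + j6, denominator = 91 + j60.
|T(j3)| = |12 + j6| / |91 + j60| = 13.416 / 109 ≈ 0.1231.
In decibels: 20·log₁₀(0.1231) ≈ -18.2 dB.

|T(j3)|_dB ≈ -18.2 dB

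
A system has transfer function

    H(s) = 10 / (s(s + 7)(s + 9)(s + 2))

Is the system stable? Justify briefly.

marginally stable

The poles can be read from the denominator factors: s = 0, -7, -9, -2.
Since the simple pole(s) at s = 0 lie on the jω-axis with none in the right half-plane, the system is marginally stable.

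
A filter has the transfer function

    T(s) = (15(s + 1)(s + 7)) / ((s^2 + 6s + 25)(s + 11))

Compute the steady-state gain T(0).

T(0) = 21/55 ≈ 0.3818

At s = 0 each factor (s + a) contributes a and each (s^2 + bs + c) contributes c.
T(0) = 15·(1) · (7) / ((25) · (11)) = 105/275 = 21/55.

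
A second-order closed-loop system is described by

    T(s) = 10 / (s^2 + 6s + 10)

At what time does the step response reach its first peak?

Comparing s^2 + 6s + 10 to s^2 + 2ζωₙs + ωₙ²: ωₙ = √10 ≈ 3.162 rad/s and ζ = 6/(2·√10) ≈ 0.9487.
ζωₙ = 6/2 = 3, so ω_d = ωₙ√(1−ζ²) = √(ωₙ² − (ζωₙ)²) = √(10 − 3²) = √1 = 1 rad/s.
t_p = π/ω_d = π/1 ≈ 3.142 s.

t_p ≈ 3.142 s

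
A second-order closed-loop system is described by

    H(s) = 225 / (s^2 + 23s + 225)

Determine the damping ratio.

Compare the denominator to the standard form s^2 + 2ζωₙs + ωₙ².
ωₙ² = 225, so ωₙ = 15 rad/s.
2ζωₙ = 23, so ζ = 23/(2·15) ≈ 0.7667.
With ζ = 0.7667 the response is underdamped.

ζ ≈ 0.7667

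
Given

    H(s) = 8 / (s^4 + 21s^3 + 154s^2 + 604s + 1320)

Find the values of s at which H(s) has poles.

s = -2 ± 4j, -6, -11

The poles are the roots of the denominator s^4 + 21s^3 + 154s^2 + 604s + 1320 = 0.
Trying s = -6: the polynomial evaluates to 0, so (s + 6) is a factor.
Dividing out leaves s^3 + 15s^2 + 64s + 220 = 0.
This factors further as (s^2 + 4s + 20)(s + 11) = 0.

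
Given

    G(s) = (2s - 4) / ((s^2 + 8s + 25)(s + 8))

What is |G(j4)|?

|G(j4)| ≈ 0.03008

Substitute s = j4: numerator = -4 + j8, denominator = -56 + j292.
|G(j4)| = |-4 + j8| / |-56 + j292| = 8.9443 / 297.32 ≈ 0.03008.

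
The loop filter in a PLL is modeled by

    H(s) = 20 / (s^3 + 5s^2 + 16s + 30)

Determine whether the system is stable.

stable

The denominator s^3 + 5s^2 + 16s + 30 factors as (s + 3)(s^2 + 2s + 10), giving poles at s = -3, -1 ± 3j.
Since all poles lie strictly in the left half-plane, the system is stable.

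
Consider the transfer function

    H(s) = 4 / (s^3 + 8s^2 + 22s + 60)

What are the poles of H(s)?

s = -1 + 3j, -1 - 3j, -6

The poles are the roots of the denominator s^3 + 8s^2 + 22s + 60 = 0.
Trying s = -6: the polynomial evaluates to 0, so (s + 6) is a factor.
Dividing out leaves s^2 + 2s + 10 = 0.
The quadratic formula then gives s = -1 ± 3j.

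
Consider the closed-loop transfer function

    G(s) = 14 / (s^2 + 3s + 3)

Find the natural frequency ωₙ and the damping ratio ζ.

ωₙ ≈ 1.732 rad/s, ζ ≈ 0.8660

Compare the denominator to the standard form s^2 + 2ζωₙs + ωₙ².
ωₙ² = 3, so ωₙ = √3 ≈ 1.732 rad/s.
2ζωₙ = 3, so ζ = 3/(2·√3) ≈ 0.8660.
With ζ = 0.8660 the response is underdamped.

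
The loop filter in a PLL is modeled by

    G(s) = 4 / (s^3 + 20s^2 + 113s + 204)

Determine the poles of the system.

The poles are the roots of the denominator s^3 + 20s^2 + 113s + 204 = 0.
Trying s = -12: the polynomial evaluates to 0, so (s + 12) is a factor.
Dividing out leaves s^2 + 8s + 17 = 0.
The quadratic formula then gives s = -4 ± 1j.

s = -4 ± j, -12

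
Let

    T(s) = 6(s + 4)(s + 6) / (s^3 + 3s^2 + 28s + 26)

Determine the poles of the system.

The poles are the roots of the denominator s^3 + 3s^2 + 28s + 26 = 0.
Trying s = -1: the polynomial evaluates to 0, so (s + 1) is a factor.
Dividing out leaves s^2 + 2s + 26 = 0.
The quadratic formula then gives s = -1 ± 5j.

s = -1 ± 5j, -1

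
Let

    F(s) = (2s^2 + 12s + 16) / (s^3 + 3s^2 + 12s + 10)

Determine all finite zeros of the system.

s = -2, -4

Set the numerator to zero: 2s^2 + 12s + 16 = 0, i.e. 2·(s^2 + 6s + 8) = 0.
Factoring: (s + 2)(s + 4) = 0.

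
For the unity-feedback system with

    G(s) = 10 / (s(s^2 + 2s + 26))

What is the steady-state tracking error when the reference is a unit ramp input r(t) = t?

e_ss = 2.600

G(s) has one pole at the origin.
This is a Type 1 system. Kv = lim_{s→0} s·G(s) = 10/26 = 5/13.
e_ss = 1/Kv = 1/(5/13) = 13/5 ≈ 2.600.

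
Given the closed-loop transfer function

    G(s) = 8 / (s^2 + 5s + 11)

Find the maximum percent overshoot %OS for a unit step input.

Comparing s^2 + 5s + 11 to s^2 + 2ζωₙs + ωₙ²: ωₙ = √11 ≈ 3.317 rad/s and ζ = 5/(2·√11) ≈ 0.7538.
%OS = 100·exp(−πζ/√(1−ζ²)) = 100·exp(−π·0.7538/√(1−0.7538²)) ≈ 2.72%.

%OS ≈ 2.72%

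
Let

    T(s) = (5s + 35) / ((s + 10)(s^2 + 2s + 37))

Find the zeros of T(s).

s = -7

Set the numerator to zero: 5s + 35 = 0, i.e. 5·(s + 7) = 0.
So s = -7.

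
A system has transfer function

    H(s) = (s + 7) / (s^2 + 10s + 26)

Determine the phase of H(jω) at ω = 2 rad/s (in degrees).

∠H(j2) ≈ -26.33°

At s = j2: numerator = 7 + j2, denominator = 22 + j20.
∠H = ∠num − ∠den = 15.945° − (42.274°) = -26.33°.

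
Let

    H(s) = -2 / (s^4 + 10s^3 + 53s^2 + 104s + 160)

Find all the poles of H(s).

The poles are the roots of the denominator s^4 + 10s^3 + 53s^2 + 104s + 160 = 0.
No real roots exist; factor into two real quadratics: (s^2 + 8s + 32)(s^2 + 2s + 5) = 0.
Each quadratic gives a conjugate pair via the quadratic formula.

s = -4 + 4j, -4 - 4j, -1 + 2j, -1 - 2j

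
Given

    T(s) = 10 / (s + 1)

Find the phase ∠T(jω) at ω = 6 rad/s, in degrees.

∠T(j6) ≈ -80.54°

At s = j6: numerator = 10, denominator = 1 + j6.
∠T = ∠num − ∠den = 0° − (80.538°) = -80.54°.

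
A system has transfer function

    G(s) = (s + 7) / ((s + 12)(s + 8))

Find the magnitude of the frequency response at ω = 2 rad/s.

Substitute s = j2: numerator = 7 + j2, denominator = 92 + j40.
|G(j2)| = |7 + j2| / |92 + j40| = 7.2801 / 100.32 ≈ 0.07257.

|G(j2)| ≈ 0.07257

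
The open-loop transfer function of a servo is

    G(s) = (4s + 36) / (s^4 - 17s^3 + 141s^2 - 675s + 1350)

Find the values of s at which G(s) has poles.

s = 3 + 6j, 3 - 6j, 6, 5

The poles are the roots of the denominator s^4 - 17s^3 + 141s^2 - 675s + 1350 = 0.
Trying s = 6: the polynomial evaluates to 0, so (s - 6) is a factor.
Dividing out leaves s^3 - 11s^2 + 75s - 225 = 0.
This factors further as (s^2 - 6s + 45)(s - 5) = 0.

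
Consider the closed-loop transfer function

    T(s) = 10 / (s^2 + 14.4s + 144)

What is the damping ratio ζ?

ζ = 0.6

Compare the denominator to the standard form s^2 + 2ζωₙs + ωₙ².
ωₙ² = 144, so ωₙ = 12 rad/s.
2ζωₙ = 14.4, so ζ = 14.4/(2·12) = 0.6.
With ζ = 0.6 the response is underdamped.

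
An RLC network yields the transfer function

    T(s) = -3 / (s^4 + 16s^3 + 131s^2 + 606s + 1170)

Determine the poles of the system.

The poles are the roots of the denominator s^4 + 16s^3 + 131s^2 + 606s + 1170 = 0.
No real roots exist; factor into two real quadratics: (s^2 + 6s + 45)(s^2 + 10s + 26) = 0.
Each quadratic gives a conjugate pair via the quadratic formula.

s = -3 ± 6j, -5 ± j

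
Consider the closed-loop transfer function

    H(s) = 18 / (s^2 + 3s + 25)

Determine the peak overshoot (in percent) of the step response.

%OS ≈ 37.2%

Comparing s^2 + 3s + 25 to s^2 + 2ζωₙs + ωₙ²: ωₙ = 5 rad/s and ζ = 3/(2·5) = 0.3.
%OS = 100·exp(−πζ/√(1−ζ²)) = 100·exp(−π·0.3/√(1−0.3²)) ≈ 37.2%.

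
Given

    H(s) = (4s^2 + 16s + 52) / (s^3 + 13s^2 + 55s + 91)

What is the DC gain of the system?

H(0) = 4/7 ≈ 0.5714

Set s = 0: H(0) = (52) / (91) = 4/7.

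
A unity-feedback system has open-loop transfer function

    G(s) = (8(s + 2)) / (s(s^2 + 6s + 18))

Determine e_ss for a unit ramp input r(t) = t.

G(s) has one pole at the origin.
This is a Type 1 system. Kv = lim_{s→0} s·G(s) = 16/18 = 8/9.
e_ss = 1/Kv = 1/(8/9) = 9/8 ≈ 1.125.

e_ss = 1.125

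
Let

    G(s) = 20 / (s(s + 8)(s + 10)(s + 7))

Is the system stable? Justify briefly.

marginally stable

The poles can be read from the denominator factors: s = 0, -8, -10, -7.
Since the simple pole(s) at s = 0 lie on the jω-axis with none in the right half-plane, the system is marginally stable.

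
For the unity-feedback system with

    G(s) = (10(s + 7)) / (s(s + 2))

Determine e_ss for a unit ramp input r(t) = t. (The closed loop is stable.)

G(s) has one pole at the origin.
This is a Type 1 system. Kv = lim_{s→0} s·G(s) = 70/2 = 35.
e_ss = 1/Kv = 1/(35) = 1/35 ≈ 0.02857.

e_ss = 0.02857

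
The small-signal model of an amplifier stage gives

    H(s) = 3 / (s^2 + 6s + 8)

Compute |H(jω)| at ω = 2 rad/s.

Substitute s = j2: numerator = 3, denominator = 4 + j12.
|H(j2)| = |3| / |4 + j12| = 3 / 12.649 ≈ 0.2372.

|H(j2)| ≈ 0.2372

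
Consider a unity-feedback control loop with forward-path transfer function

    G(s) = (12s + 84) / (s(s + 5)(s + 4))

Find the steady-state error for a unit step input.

e_ss = 0

G(s) has one pole at the origin.
This is a Type 1 system; for a step input the steady-state error is zero.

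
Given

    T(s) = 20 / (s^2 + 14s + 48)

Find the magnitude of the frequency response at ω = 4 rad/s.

|T(j4)| ≈ 0.3101

Substitute s = j4: numerator = 20, denominator = 32 + j56.
|T(j4)| = |20| / |32 + j56| = 20 / 64.498 ≈ 0.3101.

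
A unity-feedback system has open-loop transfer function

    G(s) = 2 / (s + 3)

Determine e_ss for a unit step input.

G(s) has no poles at the origin.
This is a Type 0 system. Kp = lim_{s→0} G(s) = 2/3.
e_ss = 1/(1 + Kp) = 1/(1 + 2/3) = 3/5 ≈ 0.6000.

e_ss = 0.6000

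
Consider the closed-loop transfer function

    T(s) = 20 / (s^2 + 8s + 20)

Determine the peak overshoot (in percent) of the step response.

%OS ≈ 0.187%

Comparing s^2 + 8s + 20 to s^2 + 2ζωₙs + ωₙ²: ωₙ = √20 ≈ 4.472 rad/s and ζ = 8/(2·√20) ≈ 0.8944.
%OS = 100·exp(−πζ/√(1−ζ²)) = 100·exp(−π·0.8944/√(1−0.8944²)) ≈ 0.187%.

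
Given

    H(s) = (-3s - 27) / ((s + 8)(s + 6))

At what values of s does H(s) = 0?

s = -9

Set the numerator to zero: -3s - 27 = 0, i.e. -3·(s + 9) = 0.
So s = -9.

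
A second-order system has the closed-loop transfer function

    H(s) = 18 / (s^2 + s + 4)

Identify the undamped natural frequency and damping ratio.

Compare the denominator to the standard form s^2 + 2ζωₙs + ωₙ².
ωₙ² = 4, so ωₙ = 2 rad/s.
2ζωₙ = 1, so ζ = 1/(2·2) = 0.25.

ωₙ = 2 rad/s, ζ = 0.25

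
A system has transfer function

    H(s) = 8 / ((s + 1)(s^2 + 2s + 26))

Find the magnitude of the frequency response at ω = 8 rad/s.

|H(j8)| ≈ 0.02407

Substitute s = j8: numerator = 8, denominator = -166 - j288.
|H(j8)| = |8| / |-166 - j288| = 8 / 332.42 ≈ 0.02407.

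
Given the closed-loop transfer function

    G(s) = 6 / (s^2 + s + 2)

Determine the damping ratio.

Compare the denominator to the standard form s^2 + 2ζωₙs + ωₙ².
ωₙ² = 2, so ωₙ = √2 ≈ 1.414 rad/s.
2ζωₙ = 1, so ζ = 1/(2·√2) ≈ 0.3536.

ζ ≈ 0.3536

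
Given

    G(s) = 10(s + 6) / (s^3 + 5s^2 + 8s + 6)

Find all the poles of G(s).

The poles are the roots of the denominator s^3 + 5s^2 + 8s + 6 = 0.
Trying s = -3: the polynomial evaluates to 0, so (s + 3) is a factor.
Dividing out leaves s^2 + 2s + 2 = 0.
The quadratic formula then gives s = -1 ± 1j.

s = -1 ± j, -3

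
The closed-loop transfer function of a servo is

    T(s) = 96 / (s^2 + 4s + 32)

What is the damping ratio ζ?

Compare the denominator to the standard form s^2 + 2ζωₙs + ωₙ².
ωₙ² = 32, so ωₙ = √32 ≈ 5.657 rad/s.
2ζωₙ = 4, so ζ = 4/(2·√32) ≈ 0.3536.

ζ ≈ 0.3536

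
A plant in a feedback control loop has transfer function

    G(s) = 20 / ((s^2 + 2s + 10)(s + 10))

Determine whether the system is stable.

The poles can be read from the denominator factors: s = -1 ± 3j, -10.
Since all poles lie strictly in the left half-plane, the system is stable.

stable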